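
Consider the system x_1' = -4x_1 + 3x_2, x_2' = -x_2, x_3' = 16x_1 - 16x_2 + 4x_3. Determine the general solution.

Coefficient matrix A = [[-4, 3, 0], [0, -1, 0], [16, -16, 4]].
det(A - λI) = 0 gives eigenvalues λ = 4, -1, -4.
For λ=4: eigenvector (0,0,1).
For λ=-1: eigenvector (1,1,0).
For λ=-4: eigenvector (1,0,-2).
General solution: c_1e^(4t)(0,0,1) + c_2e^(-t)(1,1,0) + c_3e^(-4t)(1,0,-2).

x_1(t) = c_2e^(-t) + c_3e^(-4t), x_2(t) = c_2e^(-t), x_3(t) = c_1e^(4t) - 2c_3e^(-4t)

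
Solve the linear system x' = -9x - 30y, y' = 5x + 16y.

Coefficient matrix A = [[-9, -30], [5, 16]].
Characteristic polynomial det(A - λI) = λ^2 - 7λ + 6 = 0.
Eigenvalues λ = 6, 1.
For λ=6: (A-λI) row 1 is [-15, -30], so an eigenvector is (2, -1).
For λ=1: (A-λI) row 1 is [-10, -30], so an eigenvector is (-3, 1).
General solution: C_1e^(6t)(2,-1) + C_2e^(t)(-3,1).

x(t) = 2C_1e^(6t) - 3C_2e^(t), y(t) = -C_1e^(6t) + C_2e^(t)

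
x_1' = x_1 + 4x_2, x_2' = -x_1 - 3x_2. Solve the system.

x_1(t) = -2c_1e^(-t) - 2c_2te^(-t) - 3c_2e^(-t), x_2(t) = c_1e^(-t) + c_2te^(-t) + c_2e^(-t)

Coefficient matrix A = [[1, 4], [-1, -3]].
Characteristic polynomial det(A - λI) = λ^2 + 2λ + 1 = 0.
Single eigenvalue λ = -1 with algebraic multiplicity 2.
Eigenvector v = (-2,1); generalized eigenvector w with (A-λI)w=v is (-3,1).
General solution: e^(-t)[c_1·v + c_2·(t·v + w)].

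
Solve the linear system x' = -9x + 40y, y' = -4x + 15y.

x(t) = c_1e^(3t)sin(4t) + 3c_1e^(3t)cos(4t) + 3c_2e^(3t)sin(4t) - c_2e^(3t)cos(4t), y(t) = c_1e^(3t)cos(4t) + c_2e^(3t)sin(4t)

Coefficient matrix A = [[-9, 40], [-4, 15]].
Characteristic polynomial det(A - λI) = λ^2 - 6λ + 25 = 0.
Eigenvalues λ = 3 ± 4i (complex conjugate pair).
For λ=3+4i: an eigenvector is (3,1) - i(1,0) = (3 - i, 1).
A real fundamental pair from Re and Im of e^((3+4i)t)v: X_1 = e^(3t)(cos(4t)·(3,1) + sin(4t)·(1,0)), X_2 = e^(3t)(sin(4t)·(3,1) - cos(4t)·(1,0)).
General solution: c_1X_1 + c_2X_2.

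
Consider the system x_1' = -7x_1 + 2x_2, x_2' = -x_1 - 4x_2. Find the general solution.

x_1(t) = 2c_1e^(-6t) + c_2e^(-5t), x_2(t) = c_1e^(-6t) + c_2e^(-5t)

Coefficient matrix A = [[-7, 2], [-1, -4]].
Characteristic polynomial det(A - λI) = λ^2 + 11λ + 30 = 0.
Eigenvalues λ = -6, -5.
For λ=-6: (A-λI) row 1 is [-1, 2], so an eigenvector is (2, 1).
For λ=-5: (A-λI) row 1 is [-2, 2], so an eigenvector is (1, 1).
General solution: c_1e^(-6t)(2,1) + c_2e^(-5t)(1,1).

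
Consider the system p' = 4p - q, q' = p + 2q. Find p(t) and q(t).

p(t) = -K_1e^(3t) - K_2te^(3t) + 2K_2e^(3t), q(t) = -K_1e^(3t) - K_2te^(3t) + 3K_2e^(3t)

Coefficient matrix A = [[4, -1], [1, 2]].
Characteristic polynomial det(A - λI) = λ^2 - 6λ + 9 = 0.
Single eigenvalue λ = 3 with algebraic multiplicity 2.
Eigenvector v = (-1,-1); generalized eigenvector w with (A-λI)w=v is (2,3).
General solution: e^(3t)[K_1·v + K_2·(t·v + w)].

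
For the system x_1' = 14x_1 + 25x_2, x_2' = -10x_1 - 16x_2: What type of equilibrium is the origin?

A = [[14,25],[-10,-16]]; det(A-λI) = λ^2 + 2λ + 26.
λ = -1 ± 5i: negative real part.

stable spiral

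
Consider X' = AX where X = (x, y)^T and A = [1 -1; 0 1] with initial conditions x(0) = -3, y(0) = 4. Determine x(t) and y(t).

Coefficient matrix A = [[1, -1], [0, 1]].
Characteristic polynomial det(A - λI) = λ^2 - 2λ + 1 = 0.
Single eigenvalue λ = 1 with algebraic multiplicity 2.
Eigenvector v = (-1,0); generalized eigenvector w with (A-λI)w=v is (-2,1).
General solution: e^(t)[c_1·v + c_2·(t·v + w)].
Applying x(0)=-3, y(0)=4 gives c_1=-5, c_2=4.

x(t) = -4te^(t) - 3e^(t), y(t) = 4e^(t)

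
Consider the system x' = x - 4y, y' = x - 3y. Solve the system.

Coefficient matrix A = [[1, -4], [1, -3]].
Characteristic polynomial det(A - λI) = λ^2 + 2λ + 1 = 0.
Single eigenvalue λ = -1 with algebraic multiplicity 2.
Eigenvector v = (2,1); generalized eigenvector w with (A-λI)w=v is (-3,-2).
General solution: e^(-t)[c_1·v + c_2·(t·v + w)].

x(t) = 2c_1e^(-t) + 2c_2te^(-t) - 3c_2e^(-t), y(t) = c_1e^(-t) + c_2te^(-t) - 2c_2e^(-t)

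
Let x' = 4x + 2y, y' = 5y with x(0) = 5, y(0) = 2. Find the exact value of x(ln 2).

A = [[4,2],[0,5]]; eigenvalues λ = 5, 4.
Eigenvectors: (-2,-1) for λ=5, (-1,0) for λ=4.
From the initial condition, c_1 = -2, c_2 = -1.
x(ln 2) = (-2)(2^5)(-2) + (-1)(2^4)(-1) = 144.

144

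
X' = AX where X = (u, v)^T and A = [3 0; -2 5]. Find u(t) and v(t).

Coefficient matrix A = [[3, 0], [-2, 5]].
Characteristic polynomial det(A - λI) = λ^2 - 8λ + 15 = 0.
Eigenvalues λ = 3, 5.
For λ=3: (A-λI) row 2 is [-2, 2], so an eigenvector is (-1, -1).
For λ=5: (A-λI) row 1 is [-2, 0], so an eigenvector is (0, 1).
General solution: c_1e^(3t)(-1,-1) + c_2e^(5t)(0,1).

u(t) = -c_1e^(3t), v(t) = -c_1e^(3t) + c_2e^(5t)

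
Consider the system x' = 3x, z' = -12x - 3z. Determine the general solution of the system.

x(t) = -C_1e^(3t), z(t) = 2C_1e^(3t) - C_2e^(-3t)

Coefficient matrix A = [[3, 0], [-12, -3]].
Characteristic polynomial det(A - λI) = λ^2 - 9 = 0.
Eigenvalues λ = 3, -3.
For λ=3: (A-λI) row 2 is [-12, -6], so an eigenvector is (-1, 2).
For λ=-3: (A-λI) row 1 is [6, 0], so an eigenvector is (0, -1).
General solution: C_1e^(3t)(-1,2) + C_2e^(-3t)(0,-1).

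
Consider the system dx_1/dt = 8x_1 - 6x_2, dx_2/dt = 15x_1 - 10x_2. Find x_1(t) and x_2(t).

x_1(t) = C_1e^(-t)sin(3t) - C_1e^(-t)cos(3t) - C_2e^(-t)sin(3t) - C_2e^(-t)cos(3t), x_2(t) = C_1e^(-t)sin(3t) - 2C_1e^(-t)cos(3t) - 2C_2e^(-t)sin(3t) - C_2e^(-t)cos(3t)

Coefficient matrix A = [[8, -6], [15, -10]].
Characteristic polynomial det(A - λI) = λ^2 + 2λ + 10 = 0.
Eigenvalues λ = -1 ± 3i (complex conjugate pair).
For λ=-1+3i: an eigenvector is (-1,-2) - i(1,1) = (-1 - i, -2 - i).
A real fundamental pair from Re and Im of e^((-1+3i)t)v: X_1 = e^(-t)(cos(3t)·(-1,-2) + sin(3t)·(1,1)), X_2 = e^(-t)(sin(3t)·(-1,-2) - cos(3t)·(1,1)).
General solution: C_1X_1 + C_2X_2.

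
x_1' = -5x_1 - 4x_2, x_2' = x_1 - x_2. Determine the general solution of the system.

x_1(t) = 2K_1e^(-3t) + 2K_2te^(-3t) + 3K_2e^(-3t), x_2(t) = -K_1e^(-3t) - K_2te^(-3t) - 2K_2e^(-3t)

Coefficient matrix A = [[-5, -4], [1, -1]].
Characteristic polynomial det(A - λI) = λ^2 + 6λ + 9 = 0.
Single eigenvalue λ = -3 with algebraic multiplicity 2.
Eigenvector v = (2,-1); generalized eigenvector w with (A-λI)w=v is (3,-2).
General solution: e^(-3t)[K_1·v + K_2·(t·v + w)].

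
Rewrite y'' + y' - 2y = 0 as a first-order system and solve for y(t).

y(t) = c_1e^(t) + c_2e^(-2t)

Let x_1 = y, x_2 = y'. Then x_1' = x_2 and x_2' = 2x_1 - x_2.
A = [[0,1],[2,-1]]; det(A-λI) = λ^2 + λ - 2.
Eigenvalues λ = 1, -2 with eigenvectors (1,1), (1,-2).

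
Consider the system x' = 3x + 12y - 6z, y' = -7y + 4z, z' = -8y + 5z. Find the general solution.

x(t) = c_1e^(-3t) + c_3e^(3t), y(t) = -c_1e^(-3t) + c_2e^(t), z(t) = -c_1e^(-3t) + 2c_2e^(t)

Coefficient matrix A = [[3, 12, -6], [0, -7, 4], [0, -8, 5]].
det(A - λI) = 0 gives eigenvalues λ = -3, 1, 3.
For λ=-3: eigenvector (1,-1,-1).
For λ=1: eigenvector (0,1,2).
For λ=3: eigenvector (1,0,0).
General solution: c_1e^(-3t)(1,-1,-1) + c_2e^(t)(0,1,2) + c_3e^(3t)(1,0,0).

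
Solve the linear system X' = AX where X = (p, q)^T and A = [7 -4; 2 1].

Coefficient matrix A = [[7, -4], [2, 1]].
Characteristic polynomial det(A - λI) = λ^2 - 8λ + 15 = 0.
Eigenvalues λ = 5, 3.
For λ=5: (A-λI) row 1 is [2, -4], so an eigenvector is (-2, -1).
For λ=3: (A-λI) row 1 is [4, -4], so an eigenvector is (1, 1).
General solution: C_1e^(5t)(-2,-1) + C_2e^(3t)(1,1).

p(t) = -2C_1e^(5t) + C_2e^(3t), q(t) = -C_1e^(5t) + C_2e^(3t)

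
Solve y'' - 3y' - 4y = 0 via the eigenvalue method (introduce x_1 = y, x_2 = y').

y(t) = c_1e^(-t) + c_2e^(4t)

Let x_1 = y, x_2 = y'. Then x_1' = x_2 and x_2' = 4x_1 + 3x_2.
A = [[0,1],[4,3]]; det(A-λI) = λ^2 - 3λ - 4.
Eigenvalues λ = -1, 4 with eigenvectors (1,-1), (1,4).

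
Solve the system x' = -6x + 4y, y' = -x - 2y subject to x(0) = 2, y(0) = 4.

x(t) = 12te^(-4t) + 2e^(-4t), y(t) = 6te^(-4t) + 4e^(-4t)

Coefficient matrix A = [[-6, 4], [-1, -2]].
Characteristic polynomial det(A - λI) = λ^2 + 8λ + 16 = 0.
Single eigenvalue λ = -4 with algebraic multiplicity 2.
Eigenvector v = (2,1); generalized eigenvector w with (A-λI)w=v is (3,2).
General solution: e^(-4t)[c_1·v + c_2·(t·v + w)].
Applying x(0)=2, y(0)=4 gives c_1=-8, c_2=6.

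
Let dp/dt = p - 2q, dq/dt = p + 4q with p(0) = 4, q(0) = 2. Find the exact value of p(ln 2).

-16

A = [[1,-2],[1,4]]; eigenvalues λ = 2, 3.
Eigenvectors: (2,-1) for λ=2, (-1,1) for λ=3.
From the initial condition, c_1 = 6, c_2 = 8.
p(ln 2) = (6)(2^2)(2) + (8)(2^3)(-1) = -16.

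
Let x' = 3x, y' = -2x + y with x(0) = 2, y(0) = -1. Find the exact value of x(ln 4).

A = [[3,0],[-2,1]]; eigenvalues λ = 1, 3.
Eigenvectors: (0,1) for λ=1, (-1,1) for λ=3.
From the initial condition, c_1 = 1, c_2 = -2.
x(ln 4) = (1)(4^1)(0) + (-2)(4^3)(-1) = 128.

128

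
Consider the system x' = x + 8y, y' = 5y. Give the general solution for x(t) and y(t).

x(t) = -2K_1e^(5t) + K_2e^(t), y(t) = -K_1e^(5t)

Coefficient matrix A = [[1, 8], [0, 5]].
Characteristic polynomial det(A - λI) = λ^2 - 6λ + 5 = 0.
Eigenvalues λ = 5, 1.
For λ=5: (A-λI) row 1 is [-4, 8], so an eigenvector is (-2, -1).
For λ=1: (A-λI) row 1 is [0, 8], so an eigenvector is (1, 0).
General solution: K_1e^(5t)(-2,-1) + K_2e^(t)(1,0).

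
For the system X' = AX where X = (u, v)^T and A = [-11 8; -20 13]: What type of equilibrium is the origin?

unstable spiral

A = [[-11,8],[-20,13]]; det(A-λI) = λ^2 - 2λ + 17.
λ = 1 ± 4i: positive real part.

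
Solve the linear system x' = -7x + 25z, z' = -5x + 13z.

Coefficient matrix A = [[-7, 25], [-5, 13]].
Characteristic polynomial det(A - λI) = λ^2 - 6λ + 34 = 0.
Eigenvalues λ = 3 ± 5i (complex conjugate pair).
For λ=3+5i: an eigenvector is (2,1) - i(1,0) = (2 - i, 1).
A real fundamental pair from Re and Im of e^((3+5i)t)v: X_1 = e^(3t)(cos(5t)·(2,1) + sin(5t)·(1,0)), X_2 = e^(3t)(sin(5t)·(2,1) - cos(5t)·(1,0)).
General solution: c_1X_1 + c_2X_2.

x(t) = c_1e^(3t)sin(5t) + 2c_1e^(3t)cos(5t) + 2c_2e^(3t)sin(5t) - c_2e^(3t)cos(5t), z(t) = c_1e^(3t)cos(5t) + c_2e^(3t)sin(5t)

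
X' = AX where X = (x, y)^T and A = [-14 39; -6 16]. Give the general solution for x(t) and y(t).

Coefficient matrix A = [[-14, 39], [-6, 16]].
Characteristic polynomial det(A - λI) = λ^2 - 2λ + 10 = 0.
Eigenvalues λ = 1 ± 3i (complex conjugate pair).
For λ=1+3i: an eigenvector is (-2,-1) - i(-3,-1) = (-2 + 3i, -1 + i).
A real fundamental pair from Re and Im of e^((1+3i)t)v: X_1 = e^(t)(cos(3t)·(-2,-1) + sin(3t)·(-3,-1)), X_2 = e^(t)(sin(3t)·(-2,-1) - cos(3t)·(-3,-1)).
General solution: C_1X_1 + C_2X_2.

x(t) = -3C_1e^(t)sin(3t) - 2C_1e^(t)cos(3t) - 2C_2e^(t)sin(3t) + 3C_2e^(t)cos(3t), y(t) = -C_1e^(t)sin(3t) - C_1e^(t)cos(3t) - C_2e^(t)sin(3t) + C_2e^(t)cos(3t)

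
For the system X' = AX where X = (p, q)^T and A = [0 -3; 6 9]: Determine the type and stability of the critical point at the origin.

unstable node

A = [[0,-3],[6,9]]; det(A-λI) = λ^2 - 9λ + 18.
λ = 3, 6: both positive.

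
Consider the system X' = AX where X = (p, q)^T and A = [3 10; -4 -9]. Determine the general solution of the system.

Coefficient matrix A = [[3, 10], [-4, -9]].
Characteristic polynomial det(A - λI) = λ^2 + 6λ + 13 = 0.
Eigenvalues λ = -3 ± 2i (complex conjugate pair).
For λ=-3+2i: an eigenvector is (-2,1) - i(-1,1) = (-2 + i, 1 - i).
A real fundamental pair from Re and Im of e^((-3+2i)t)v: X_1 = e^(-3t)(cos(2t)·(-2,1) + sin(2t)·(-1,1)), X_2 = e^(-3t)(sin(2t)·(-2,1) - cos(2t)·(-1,1)).
General solution: C_1X_1 + C_2X_2.

p(t) = -C_1e^(-3t)sin(2t) - 2C_1e^(-3t)cos(2t) - 2C_2e^(-3t)sin(2t) + C_2e^(-3t)cos(2t), q(t) = C_1e^(-3t)sin(2t) + C_1e^(-3t)cos(2t) + C_2e^(-3t)sin(2t) - C_2e^(-3t)cos(2t)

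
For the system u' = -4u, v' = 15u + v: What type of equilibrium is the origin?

A = [[-4,0],[15,1]]; det(A-λI) = λ^2 + 3λ - 4.
λ = -4, 1: opposite signs.

saddle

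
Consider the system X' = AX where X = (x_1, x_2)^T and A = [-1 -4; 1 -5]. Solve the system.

x_1(t) = 2C_1e^(-3t) + 2C_2te^(-3t) - 3C_2e^(-3t), x_2(t) = C_1e^(-3t) + C_2te^(-3t) - 2C_2e^(-3t)

Coefficient matrix A = [[-1, -4], [1, -5]].
Characteristic polynomial det(A - λI) = λ^2 + 6λ + 9 = 0.
Single eigenvalue λ = -3 with algebraic multiplicity 2.
Eigenvector v = (2,1); generalized eigenvector w with (A-λI)w=v is (-3,-2).
General solution: e^(-3t)[C_1·v + C_2·(t·v + w)].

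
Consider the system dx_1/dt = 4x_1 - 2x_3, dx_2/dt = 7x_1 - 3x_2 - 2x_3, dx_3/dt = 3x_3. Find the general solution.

Coefficient matrix A = [[4, 0, -2], [7, -3, -2], [0, 0, 3]].
det(A - λI) = 0 gives eigenvalues λ = 3, -3, 4.
For λ=3: eigenvector (2,2,1).
For λ=-3: eigenvector (0,1,0).
For λ=4: eigenvector (1,1,0).
General solution: K_1e^(3t)(2,2,1) + K_2e^(-3t)(0,1,0) + K_3e^(4t)(1,1,0).

x_1(t) = 2K_1e^(3t) + K_3e^(4t), x_2(t) = 2K_1e^(3t) + K_2e^(-3t) + K_3e^(4t), x_3(t) = K_1e^(3t)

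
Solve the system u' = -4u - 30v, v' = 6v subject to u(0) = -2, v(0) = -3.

Coefficient matrix A = [[-4, -30], [0, 6]].
Characteristic polynomial det(A - λI) = λ^2 - 2λ - 24 = 0.
Eigenvalues λ = 6, -4.
For λ=6: (A-λI) row 1 is [-10, -30], so an eigenvector is (-3, 1).
For λ=-4: (A-λI) row 1 is [0, -30], so an eigenvector is (1, 0).
General solution: c_1e^(6t)(-3,1) + c_2e^(-4t)(1,0).
Applying u(0)=-2, v(0)=-3 gives c_1=-3, c_2=-11.

u(t) = 9e^(6t) - 11e^(-4t), v(t) = -3e^(6t)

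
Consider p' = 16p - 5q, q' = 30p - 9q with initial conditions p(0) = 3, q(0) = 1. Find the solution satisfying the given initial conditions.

p(t) = 8e^(6t) - 5e^(t), q(t) = 16e^(6t) - 15e^(t)

Coefficient matrix A = [[16, -5], [30, -9]].
Characteristic polynomial det(A - λI) = λ^2 - 7λ + 6 = 0.
Eigenvalues λ = 6, 1.
For λ=6: (A-λI) row 1 is [10, -5], so an eigenvector is (-1, -2).
For λ=1: (A-λI) row 1 is [15, -5], so an eigenvector is (-1, -3).
General solution: K_1e^(6t)(-1,-2) + K_2e^(t)(-1,-3).
Applying p(0)=3, q(0)=1 gives K_1=-8, K_2=5.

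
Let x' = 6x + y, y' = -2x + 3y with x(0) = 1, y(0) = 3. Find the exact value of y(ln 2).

-32

A = [[6,1],[-2,3]]; eigenvalues λ = 4, 5.
Eigenvectors: (1,-2) for λ=4, (1,-1) for λ=5.
From the initial condition, c_1 = -4, c_2 = 5.
y(ln 2) = (-4)(2^4)(-2) + (5)(2^5)(-1) = -32.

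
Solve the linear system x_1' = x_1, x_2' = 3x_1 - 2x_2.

Coefficient matrix A = [[1, 0], [3, -2]].
Characteristic polynomial det(A - λI) = λ^2 + λ - 2 = 0.
Eigenvalues λ = -2, 1.
For λ=-2: (A-λI) row 1 is [3, 0], so an eigenvector is (0, -1).
For λ=1: (A-λI) row 2 is [3, -3], so an eigenvector is (1, 1).
General solution: c_1e^(-2t)(0,-1) + c_2e^(t)(1,1).

x_1(t) = c_2e^(t), x_2(t) = -c_1e^(-2t) + c_2e^(t)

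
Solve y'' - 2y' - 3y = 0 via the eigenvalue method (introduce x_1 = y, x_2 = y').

Let x_1 = y, x_2 = y'. Then x_1' = x_2 and x_2' = 3x_1 + 2x_2.
A = [[0,1],[3,2]]; det(A-λI) = λ^2 - 2λ - 3.
Eigenvalues λ = 3, -1 with eigenvectors (1,3), (1,-1).

y(t) = c_1e^(3t) + c_2e^(-t)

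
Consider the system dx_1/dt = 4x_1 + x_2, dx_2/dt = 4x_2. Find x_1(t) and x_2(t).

x_1(t) = -c_1e^(4t) - c_2te^(4t) + 2c_2e^(4t), x_2(t) = -c_2e^(4t)

Coefficient matrix A = [[4, 1], [0, 4]].
Characteristic polynomial det(A - λI) = λ^2 - 8λ + 16 = 0.
Single eigenvalue λ = 4 with algebraic multiplicity 2.
Eigenvector v = (-1,0); generalized eigenvector w with (A-λI)w=v is (2,-1).
General solution: e^(4t)[c_1·v + c_2·(t·v + w)].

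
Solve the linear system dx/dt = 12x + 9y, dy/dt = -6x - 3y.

x(t) = -3K_1e^(6t) - K_2e^(3t), y(t) = 2K_1e^(6t) + K_2e^(3t)

Coefficient matrix A = [[12, 9], [-6, -3]].
Characteristic polynomial det(A - λI) = λ^2 - 9λ + 18 = 0.
Eigenvalues λ = 6, 3.
For λ=6: (A-λI) row 1 is [6, 9], so an eigenvector is (-3, 2).
For λ=3: (A-λI) row 1 is [9, 9], so an eigenvector is (-1, 1).
General solution: K_1e^(6t)(-3,2) + K_2e^(3t)(-1,1).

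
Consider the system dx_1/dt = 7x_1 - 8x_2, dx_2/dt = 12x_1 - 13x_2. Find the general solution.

Coefficient matrix A = [[7, -8], [12, -13]].
Characteristic polynomial det(A - λI) = λ^2 + 6λ + 5 = 0.
Eigenvalues λ = -1, -5.
For λ=-1: (A-λI) row 1 is [8, -8], so an eigenvector is (-1, -1).
For λ=-5: (A-λI) row 1 is [12, -8], so an eigenvector is (2, 3).
General solution: c_1e^(-t)(-1,-1) + c_2e^(-5t)(2,3).

x_1(t) = -c_1e^(-t) + 2c_2e^(-5t), x_2(t) = -c_1e^(-t) + 3c_2e^(-5t)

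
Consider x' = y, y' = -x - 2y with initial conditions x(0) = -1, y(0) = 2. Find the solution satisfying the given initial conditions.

x(t) = te^(-t) - e^(-t), y(t) = -te^(-t) + 2e^(-t)

Coefficient matrix A = [[0, 1], [-1, -2]].
Characteristic polynomial det(A - λI) = λ^2 + 2λ + 1 = 0.
Single eigenvalue λ = -1 with algebraic multiplicity 2.
Eigenvector v = (-1,1); generalized eigenvector w with (A-λI)w=v is (-2,1).
General solution: e^(-t)[c_1·v + c_2·(t·v + w)].
Applying x(0)=-1, y(0)=2 gives c_1=3, c_2=-1.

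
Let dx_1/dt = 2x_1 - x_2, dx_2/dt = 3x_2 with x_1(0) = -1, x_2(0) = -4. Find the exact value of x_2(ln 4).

A = [[2,-1],[0,3]]; eigenvalues λ = 3, 2.
Eigenvectors: (1,-1) for λ=3, (1,0) for λ=2.
From the initial condition, c_1 = 4, c_2 = -5.
x_2(ln 4) = (4)(4^3)(-1) + (-5)(4^2)(0) = -256.

-256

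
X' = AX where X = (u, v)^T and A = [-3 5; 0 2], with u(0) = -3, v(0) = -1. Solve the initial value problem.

u(t) = -e^(2t) - 2e^(-3t), v(t) = -e^(2t)

Coefficient matrix A = [[-3, 5], [0, 2]].
Characteristic polynomial det(A - λI) = λ^2 + λ - 6 = 0.
Eigenvalues λ = 2, -3.
For λ=2: (A-λI) row 1 is [-5, 5], so an eigenvector is (-1, -1).
For λ=-3: (A-λI) row 1 is [0, 5], so an eigenvector is (1, 0).
General solution: c_1e^(2t)(-1,-1) + c_2e^(-3t)(1,0).
Applying u(0)=-3, v(0)=-1 gives c_1=1, c_2=-2.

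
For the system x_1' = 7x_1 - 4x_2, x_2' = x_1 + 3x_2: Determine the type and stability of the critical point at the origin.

unstable improper node

A = [[7,-4],[1,3]]; det(A-λI) = λ^2 - 10λ + 25.
repeated λ = 5 with a single eigenvector.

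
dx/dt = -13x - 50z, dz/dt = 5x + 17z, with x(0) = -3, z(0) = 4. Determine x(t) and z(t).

Coefficient matrix A = [[-13, -50], [5, 17]].
Characteristic polynomial det(A - λI) = λ^2 - 4λ + 29 = 0.
Eigenvalues λ = 2 ± 5i (complex conjugate pair).
For λ=2+5i: an eigenvector is (-1,0) - i(3,-1) = (-1 - 3i, 0 + i).
A real fundamental pair from Re and Im of e^((2+5i)t)v: X_1 = e^(2t)(cos(5t)·(-1,0) + sin(5t)·(3,-1)), X_2 = e^(2t)(sin(5t)·(-1,0) - cos(5t)·(3,-1)).
General solution: K_1X_1 + K_2X_2.
Applying x(0)=-3, z(0)=4 gives K_1=-9, K_2=4.

x(t) = -31e^(2t)sin(5t) - 3e^(2t)cos(5t), z(t) = 9e^(2t)sin(5t) + 4e^(2t)cos(5t)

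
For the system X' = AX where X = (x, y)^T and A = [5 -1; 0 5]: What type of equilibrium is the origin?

A = [[5,-1],[0,5]]; det(A-λI) = λ^2 - 10λ + 25.
repeated λ = 5 with a single eigenvector.

unstable improper node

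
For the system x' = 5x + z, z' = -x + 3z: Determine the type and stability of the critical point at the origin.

A = [[5,1],[-1,3]]; det(A-λI) = λ^2 - 8λ + 16.
repeated λ = 4 with a single eigenvector.

unstable improper node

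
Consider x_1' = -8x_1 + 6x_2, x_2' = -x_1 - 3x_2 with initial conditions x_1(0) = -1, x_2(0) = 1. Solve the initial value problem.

x_1(t) = 8e^(-5t) - 9e^(-6t), x_2(t) = 4e^(-5t) - 3e^(-6t)

Coefficient matrix A = [[-8, 6], [-1, -3]].
Characteristic polynomial det(A - λI) = λ^2 + 11λ + 30 = 0.
Eigenvalues λ = -5, -6.
For λ=-5: (A-λI) row 1 is [-3, 6], so an eigenvector is (2, 1).
For λ=-6: (A-λI) row 1 is [-2, 6], so an eigenvector is (-3, -1).
General solution: c_1e^(-5t)(2,1) + c_2e^(-6t)(-3,-1).
Applying x_1(0)=-1, x_2(0)=1 gives c_1=4, c_2=3.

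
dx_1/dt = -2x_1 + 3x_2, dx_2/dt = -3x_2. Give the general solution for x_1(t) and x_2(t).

Coefficient matrix A = [[-2, 3], [0, -3]].
Characteristic polynomial det(A - λI) = λ^2 + 5λ + 6 = 0.
Eigenvalues λ = -3, -2.
For λ=-3: (A-λI) row 1 is [1, 3], so an eigenvector is (3, -1).
For λ=-2: (A-λI) row 1 is [0, 3], so an eigenvector is (1, 0).
General solution: c_1e^(-3t)(3,-1) + c_2e^(-2t)(1,0).

x_1(t) = 3c_1e^(-3t) + c_2e^(-2t), x_2(t) = -c_1e^(-3t)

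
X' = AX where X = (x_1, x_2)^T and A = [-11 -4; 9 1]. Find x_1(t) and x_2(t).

x_1(t) = -2K_1e^(-5t) - 2K_2te^(-5t) - K_2e^(-5t), x_2(t) = 3K_1e^(-5t) + 3K_2te^(-5t) + 2K_2e^(-5t)

Coefficient matrix A = [[-11, -4], [9, 1]].
Characteristic polynomial det(A - λI) = λ^2 + 10λ + 25 = 0.
Single eigenvalue λ = -5 with algebraic multiplicity 2.
Eigenvector v = (-2,3); generalized eigenvector w with (A-λI)w=v is (-1,2).
General solution: e^(-5t)[K_1·v + K_2·(t·v + w)].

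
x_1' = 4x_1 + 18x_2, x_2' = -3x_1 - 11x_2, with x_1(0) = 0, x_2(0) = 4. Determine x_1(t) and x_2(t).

x_1(t) = 24e^(-2t) - 24e^(-5t), x_2(t) = -8e^(-2t) + 12e^(-5t)

Coefficient matrix A = [[4, 18], [-3, -11]].
Characteristic polynomial det(A - λI) = λ^2 + 7λ + 10 = 0.
Eigenvalues λ = -2, -5.
For λ=-2: (A-λI) row 1 is [6, 18], so an eigenvector is (-3, 1).
For λ=-5: (A-λI) row 1 is [9, 18], so an eigenvector is (-2, 1).
General solution: C_1e^(-2t)(-3,1) + C_2e^(-5t)(-2,1).
Applying x_1(0)=0, x_2(0)=4 gives C_1=-8, C_2=12.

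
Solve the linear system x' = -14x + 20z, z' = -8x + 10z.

x(t) = 2C_1e^(-2t)sin(4t) + C_1e^(-2t)cos(4t) + C_2e^(-2t)sin(4t) - 2C_2e^(-2t)cos(4t), z(t) = C_1e^(-2t)sin(4t) + C_1e^(-2t)cos(4t) + C_2e^(-2t)sin(4t) - C_2e^(-2t)cos(4t)

Coefficient matrix A = [[-14, 20], [-8, 10]].
Characteristic polynomial det(A - λI) = λ^2 + 4λ + 20 = 0.
Eigenvalues λ = -2 ± 4i (complex conjugate pair).
For λ=-2+4i: an eigenvector is (1,1) - i(2,1) = (1 - 2i, 1 - i).
A real fundamental pair from Re and Im of e^((-2+4i)t)v: X_1 = e^(-2t)(cos(4t)·(1,1) + sin(4t)·(2,1)), X_2 = e^(-2t)(sin(4t)·(1,1) - cos(4t)·(2,1)).
General solution: C_1X_1 + C_2X_2.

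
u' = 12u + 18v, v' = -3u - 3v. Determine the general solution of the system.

u(t) = 3C_1e^(6t) - 2C_2e^(3t), v(t) = -C_1e^(6t) + C_2e^(3t)

Coefficient matrix A = [[12, 18], [-3, -3]].
Characteristic polynomial det(A - λI) = λ^2 - 9λ + 18 = 0.
Eigenvalues λ = 6, 3.
For λ=6: (A-λI) row 1 is [6, 18], so an eigenvector is (3, -1).
For λ=3: (A-λI) row 1 is [9, 18], so an eigenvector is (-2, 1).
General solution: C_1e^(6t)(3,-1) + C_2e^(3t)(-2,1).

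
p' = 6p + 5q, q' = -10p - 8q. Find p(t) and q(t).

p(t) = -c_1e^(-t)sin(t) + 2c_1e^(-t)cos(t) + 2c_2e^(-t)sin(t) + c_2e^(-t)cos(t), q(t) = c_1e^(-t)sin(t) - 3c_1e^(-t)cos(t) - 3c_2e^(-t)sin(t) - c_2e^(-t)cos(t)

Coefficient matrix A = [[6, 5], [-10, -8]].
Characteristic polynomial det(A - λI) = λ^2 + 2λ + 2 = 0.
Eigenvalues λ = -1 ± i (complex conjugate pair).
For λ=-1+i: an eigenvector is (2,-3) - i(-1,1) = (2 + i, -3 - i).
A real fundamental pair from Re and Im of e^((-1+i)t)v: X_1 = e^(-t)(cos(t)·(2,-3) + sin(t)·(-1,1)), X_2 = e^(-t)(sin(t)·(2,-3) - cos(t)·(-1,1)).
General solution: c_1X_1 + c_2X_2.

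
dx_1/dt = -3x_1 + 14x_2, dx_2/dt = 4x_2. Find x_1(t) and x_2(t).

x_1(t) = K_1e^(-3t) - 2K_2e^(4t), x_2(t) = -K_2e^(4t)

Coefficient matrix A = [[-3, 14], [0, 4]].
Characteristic polynomial det(A - λI) = λ^2 - λ - 12 = 0.
Eigenvalues λ = -3, 4.
For λ=-3: (A-λI) row 1 is [0, 14], so an eigenvector is (1, 0).
For λ=4: (A-λI) row 1 is [-7, 14], so an eigenvector is (-2, -1).
General solution: K_1e^(-3t)(1,0) + K_2e^(4t)(-2,-1).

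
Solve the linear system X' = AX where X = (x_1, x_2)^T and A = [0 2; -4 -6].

Coefficient matrix A = [[0, 2], [-4, -6]].
Characteristic polynomial det(A - λI) = λ^2 + 6λ + 8 = 0.
Eigenvalues λ = -4, -2.
For λ=-4: (A-λI) row 1 is [4, 2], so an eigenvector is (-1, 2).
For λ=-2: (A-λI) row 1 is [2, 2], so an eigenvector is (-1, 1).
General solution: C_1e^(-4t)(-1,2) + C_2e^(-2t)(-1,1).

x_1(t) = -C_1e^(-4t) - C_2e^(-2t), x_2(t) = 2C_1e^(-4t) + C_2e^(-2t)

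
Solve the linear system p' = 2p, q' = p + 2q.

Coefficient matrix A = [[2, 0], [1, 2]].
Characteristic polynomial det(A - λI) = λ^2 - 4λ + 4 = 0.
Single eigenvalue λ = 2 with algebraic multiplicity 2.
Eigenvector v = (0,1); generalized eigenvector w with (A-λI)w=v is (1,3).
General solution: e^(2t)[K_1·v + K_2·(t·v + w)].

p(t) = K_2e^(2t), q(t) = K_1e^(2t) + K_2te^(2t) + 3K_2e^(2t)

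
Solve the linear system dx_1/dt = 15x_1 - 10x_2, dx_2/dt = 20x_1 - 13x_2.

Coefficient matrix A = [[15, -10], [20, -13]].
Characteristic polynomial det(A - λI) = λ^2 - 2λ + 5 = 0.
Eigenvalues λ = 1 ± 2i (complex conjugate pair).
For λ=1+2i: an eigenvector is (1,1) - i(2,3) = (1 - 2i, 1 - 3i).
A real fundamental pair from Re and Im of e^((1+2i)t)v: X_1 = e^(t)(cos(2t)·(1,1) + sin(2t)·(2,3)), X_2 = e^(t)(sin(2t)·(1,1) - cos(2t)·(2,3)).
General solution: C_1X_1 + C_2X_2.

x_1(t) = 2C_1e^(t)sin(2t) + C_1e^(t)cos(2t) + C_2e^(t)sin(2t) - 2C_2e^(t)cos(2t), x_2(t) = 3C_1e^(t)sin(2t) + C_1e^(t)cos(2t) + C_2e^(t)sin(2t) - 3C_2e^(t)cos(2t)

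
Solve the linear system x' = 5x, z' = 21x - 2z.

Coefficient matrix A = [[5, 0], [21, -2]].
Characteristic polynomial det(A - λI) = λ^2 - 3λ - 10 = 0.
Eigenvalues λ = 5, -2.
For λ=5: (A-λI) row 2 is [21, -7], so an eigenvector is (-1, -3).
For λ=-2: (A-λI) row 1 is [7, 0], so an eigenvector is (0, 1).
General solution: c_1e^(5t)(-1,-3) + c_2e^(-2t)(0,1).

x(t) = -c_1e^(5t), z(t) = -3c_1e^(5t) + c_2e^(-2t)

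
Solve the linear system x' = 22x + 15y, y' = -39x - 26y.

Coefficient matrix A = [[22, 15], [-39, -26]].
Characteristic polynomial det(A - λI) = λ^2 + 4λ + 13 = 0.
Eigenvalues λ = -2 ± 3i (complex conjugate pair).
For λ=-2+3i: an eigenvector is (-2,3) - i(-1,2) = (-2 + i, 3 - 2i).
A real fundamental pair from Re and Im of e^((-2+3i)t)v: X_1 = e^(-2t)(cos(3t)·(-2,3) + sin(3t)·(-1,2)), X_2 = e^(-2t)(sin(3t)·(-2,3) - cos(3t)·(-1,2)).
General solution: K_1X_1 + K_2X_2.

x(t) = -K_1e^(-2t)sin(3t) - 2K_1e^(-2t)cos(3t) - 2K_2e^(-2t)sin(3t) + K_2e^(-2t)cos(3t), y(t) = 2K_1e^(-2t)sin(3t) + 3K_1e^(-2t)cos(3t) + 3K_2e^(-2t)sin(3t) - 2K_2e^(-2t)cos(3t)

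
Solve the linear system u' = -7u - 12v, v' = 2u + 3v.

Coefficient matrix A = [[-7, -12], [2, 3]].
Characteristic polynomial det(A - λI) = λ^2 + 4λ + 3 = 0.
Eigenvalues λ = -3, -1.
For λ=-3: (A-λI) row 1 is [-4, -12], so an eigenvector is (-3, 1).
For λ=-1: (A-λI) row 1 is [-6, -12], so an eigenvector is (2, -1).
General solution: C_1e^(-3t)(-3,1) + C_2e^(-t)(2,-1).

u(t) = -3C_1e^(-3t) + 2C_2e^(-t), v(t) = C_1e^(-3t) - C_2e^(-t)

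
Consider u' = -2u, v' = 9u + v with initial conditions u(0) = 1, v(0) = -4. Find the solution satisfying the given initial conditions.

u(t) = e^(-2t), v(t) = -e^(t) - 3e^(-2t)

Coefficient matrix A = [[-2, 0], [9, 1]].
Characteristic polynomial det(A - λI) = λ^2 + λ - 2 = 0.
Eigenvalues λ = 1, -2.
For λ=1: (A-λI) row 1 is [-3, 0], so an eigenvector is (0, 1).
For λ=-2: (A-λI) row 2 is [9, 3], so an eigenvector is (-1, 3).
General solution: K_1e^(t)(0,1) + K_2e^(-2t)(-1,3).
Applying u(0)=1, v(0)=-4 gives K_1=-1, K_2=-1.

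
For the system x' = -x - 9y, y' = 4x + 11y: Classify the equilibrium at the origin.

unstable improper node

A = [[-1,-9],[4,11]]; det(A-λI) = λ^2 - 10λ + 25.
repeated λ = 5 with a single eigenvector.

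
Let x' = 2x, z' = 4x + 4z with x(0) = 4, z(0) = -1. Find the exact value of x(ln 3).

A = [[2,0],[4,4]]; eigenvalues λ = 2, 4.
Eigenvectors: (1,-2) for λ=2, (0,1) for λ=4.
From the initial condition, c_1 = 4, c_2 = 7.
x(ln 3) = (4)(3^2)(1) + (7)(3^4)(0) = 36.

36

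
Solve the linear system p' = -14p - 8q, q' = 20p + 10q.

Coefficient matrix A = [[-14, -8], [20, 10]].
Characteristic polynomial det(A - λI) = λ^2 + 4λ + 20 = 0.
Eigenvalues λ = -2 ± 4i (complex conjugate pair).
For λ=-2+4i: an eigenvector is (1,-2) - i(1,-1) = (1 - i, -2 + i).
A real fundamental pair from Re and Im of e^((-2+4i)t)v: X_1 = e^(-2t)(cos(4t)·(1,-2) + sin(4t)·(1,-1)), X_2 = e^(-2t)(sin(4t)·(1,-2) - cos(4t)·(1,-1)).
General solution: K_1X_1 + K_2X_2.

p(t) = K_1e^(-2t)sin(4t) + K_1e^(-2t)cos(4t) + K_2e^(-2t)sin(4t) - K_2e^(-2t)cos(4t), q(t) = -K_1e^(-2t)sin(4t) - 2K_1e^(-2t)cos(4t) - 2K_2e^(-2t)sin(4t) + K_2e^(-2t)cos(4t)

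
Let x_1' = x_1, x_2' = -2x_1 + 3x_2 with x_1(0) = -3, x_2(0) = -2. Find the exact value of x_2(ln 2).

2

A = [[1,0],[-2,3]]; eigenvalues λ = 1, 3.
Eigenvectors: (1,1) for λ=1, (0,-1) for λ=3.
From the initial condition, c_1 = -3, c_2 = -1.
x_2(ln 2) = (-3)(2^1)(1) + (-1)(2^3)(-1) = 2.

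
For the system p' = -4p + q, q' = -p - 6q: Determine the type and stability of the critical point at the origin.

stable improper node

A = [[-4,1],[-1,-6]]; det(A-λI) = λ^2 + 10λ + 25.
repeated λ = -5 with a single eigenvector.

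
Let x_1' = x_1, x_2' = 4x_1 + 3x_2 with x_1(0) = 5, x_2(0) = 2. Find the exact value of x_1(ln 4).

A = [[1,0],[4,3]]; eigenvalues λ = 1, 3.
Eigenvectors: (1,-2) for λ=1, (0,1) for λ=3.
From the initial condition, c_1 = 5, c_2 = 12.
x_1(ln 4) = (5)(4^1)(1) + (12)(4^3)(0) = 20.

20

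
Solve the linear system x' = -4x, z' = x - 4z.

Coefficient matrix A = [[-4, 0], [1, -4]].
Characteristic polynomial det(A - λI) = λ^2 + 8λ + 16 = 0.
Single eigenvalue λ = -4 with algebraic multiplicity 2.
Eigenvector v = (0,1); generalized eigenvector w with (A-λI)w=v is (1,2).
General solution: e^(-4t)[C_1·v + C_2·(t·v + w)].

x(t) = C_2e^(-4t), z(t) = C_1e^(-4t) + C_2te^(-4t) + 2C_2e^(-4t)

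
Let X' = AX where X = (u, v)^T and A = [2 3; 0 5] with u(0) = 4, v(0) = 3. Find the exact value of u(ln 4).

3088

A = [[2,3],[0,5]]; eigenvalues λ = 2, 5.
Eigenvectors: (-1,0) for λ=2, (1,1) for λ=5.
From the initial condition, c_1 = -1, c_2 = 3.
u(ln 4) = (-1)(4^2)(-1) + (3)(4^5)(1) = 3088.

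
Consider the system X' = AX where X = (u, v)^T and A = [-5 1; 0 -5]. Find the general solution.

u(t) = -c_1e^(-5t) - c_2te^(-5t) + 3c_2e^(-5t), v(t) = -c_2e^(-5t)

Coefficient matrix A = [[-5, 1], [0, -5]].
Characteristic polynomial det(A - λI) = λ^2 + 10λ + 25 = 0.
Single eigenvalue λ = -5 with algebraic multiplicity 2.
Eigenvector v = (-1,0); generalized eigenvector w with (A-λI)w=v is (3,-1).
General solution: e^(-5t)[c_1·v + c_2·(t·v + w)].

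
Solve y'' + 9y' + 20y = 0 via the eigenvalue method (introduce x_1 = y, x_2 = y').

Let x_1 = y, x_2 = y'. Then x_1' = x_2 and x_2' = -20x_1 - 9x_2.
A = [[0,1],[-20,-9]]; det(A-λI) = λ^2 + 9λ + 20.
Eigenvalues λ = -4, -5 with eigenvectors (1,-4), (1,-5).

y(t) = C_1e^(-4t) + C_2e^(-5t)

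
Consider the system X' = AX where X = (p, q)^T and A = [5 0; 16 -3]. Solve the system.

p(t) = -K_1e^(5t), q(t) = -2K_1e^(5t) - K_2e^(-3t)

Coefficient matrix A = [[5, 0], [16, -3]].
Characteristic polynomial det(A - λI) = λ^2 - 2λ - 15 = 0.
Eigenvalues λ = 5, -3.
For λ=5: (A-λI) row 2 is [16, -8], so an eigenvector is (-1, -2).
For λ=-3: (A-λI) row 1 is [8, 0], so an eigenvector is (0, -1).
General solution: K_1e^(5t)(-1,-2) + K_2e^(-3t)(0,-1).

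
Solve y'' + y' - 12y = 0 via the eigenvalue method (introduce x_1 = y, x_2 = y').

Let x_1 = y, x_2 = y'. Then x_1' = x_2 and x_2' = 12x_1 - x_2.
A = [[0,1],[12,-1]]; det(A-λI) = λ^2 + λ - 12.
Eigenvalues λ = 3, -4 with eigenvectors (1,3), (1,-4).

y(t) = C_1e^(3t) + C_2e^(-4t)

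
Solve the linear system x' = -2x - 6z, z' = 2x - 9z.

Coefficient matrix A = [[-2, -6], [2, -9]].
Characteristic polynomial det(A - λI) = λ^2 + 11λ + 30 = 0.
Eigenvalues λ = -6, -5.
For λ=-6: (A-λI) row 1 is [4, -6], so an eigenvector is (-3, -2).
For λ=-5: (A-λI) row 1 is [3, -6], so an eigenvector is (-2, -1).
General solution: K_1e^(-6t)(-3,-2) + K_2e^(-5t)(-2,-1).

x(t) = -3K_1e^(-6t) - 2K_2e^(-5t), z(t) = -2K_1e^(-6t) - K_2e^(-5t)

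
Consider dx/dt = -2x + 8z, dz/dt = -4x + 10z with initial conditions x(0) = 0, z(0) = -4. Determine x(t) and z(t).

Coefficient matrix A = [[-2, 8], [-4, 10]].
Characteristic polynomial det(A - λI) = λ^2 - 8λ + 12 = 0.
Eigenvalues λ = 6, 2.
For λ=6: (A-λI) row 1 is [-8, 8], so an eigenvector is (1, 1).
For λ=2: (A-λI) row 1 is [-4, 8], so an eigenvector is (2, 1).
General solution: C_1e^(6t)(1,1) + C_2e^(2t)(2,1).
Applying x(0)=0, z(0)=-4 gives C_1=-8, C_2=4.

x(t) = -8e^(6t) + 8e^(2t), z(t) = -8e^(6t) + 4e^(2t)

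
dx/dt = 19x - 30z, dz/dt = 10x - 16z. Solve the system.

x(t) = 3C_1e^(-t) + 2C_2e^(4t), z(t) = 2C_1e^(-t) + C_2e^(4t)

Coefficient matrix A = [[19, -30], [10, -16]].
Characteristic polynomial det(A - λI) = λ^2 - 3λ - 4 = 0.
Eigenvalues λ = -1, 4.
For λ=-1: (A-λI) row 1 is [20, -30], so an eigenvector is (3, 2).
For λ=4: (A-λI) row 1 is [15, -30], so an eigenvector is (2, 1).
General solution: C_1e^(-t)(3,2) + C_2e^(4t)(2,1).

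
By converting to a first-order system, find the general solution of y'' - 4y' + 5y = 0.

y(t) = C_1e^(2t)cos(t) + C_2e^(2t)sin(t)

Let x_1 = y, x_2 = y'. Then x_1' = x_2 and x_2' = -5x_1 + 4x_2.
A = [[0,1],[-5,4]]; det(A-λI) = λ^2 - 4λ + 5.
Eigenvalues λ = 2 ± i.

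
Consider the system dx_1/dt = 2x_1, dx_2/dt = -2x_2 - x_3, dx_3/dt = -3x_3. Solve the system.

x_1(t) = K_1e^(2t), x_2(t) = K_2e^(-2t) + K_3e^(-3t), x_3(t) = K_3e^(-3t)

Coefficient matrix A = [[2, 0, 0], [0, -2, -1], [0, 0, -3]].
det(A - λI) = 0 gives eigenvalues λ = 2, -2, -3.
For λ=2: eigenvector (1,0,0).
For λ=-2: eigenvector (0,1,0).
For λ=-3: eigenvector (0,1,1).
General solution: K_1e^(2t)(1,0,0) + K_2e^(-2t)(0,1,0) + K_3e^(-3t)(0,1,1).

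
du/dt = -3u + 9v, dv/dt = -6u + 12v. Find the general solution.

u(t) = -3C_1e^(3t) + C_2e^(6t), v(t) = -2C_1e^(3t) + C_2e^(6t)

Coefficient matrix A = [[-3, 9], [-6, 12]].
Characteristic polynomial det(A - λI) = λ^2 - 9λ + 18 = 0.
Eigenvalues λ = 3, 6.
For λ=3: (A-λI) row 1 is [-6, 9], so an eigenvector is (-3, -2).
For λ=6: (A-λI) row 1 is [-9, 9], so an eigenvector is (1, 1).
General solution: C_1e^(3t)(-3,-2) + C_2e^(6t)(1,1).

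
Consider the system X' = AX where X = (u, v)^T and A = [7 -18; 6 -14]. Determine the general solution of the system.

u(t) = -3K_1e^(-5t) - 2K_2e^(-2t), v(t) = -2K_1e^(-5t) - K_2e^(-2t)

Coefficient matrix A = [[7, -18], [6, -14]].
Characteristic polynomial det(A - λI) = λ^2 + 7λ + 10 = 0.
Eigenvalues λ = -5, -2.
For λ=-5: (A-λI) row 1 is [12, -18], so an eigenvector is (-3, -2).
For λ=-2: (A-λI) row 1 is [9, -18], so an eigenvector is (-2, -1).
General solution: K_1e^(-5t)(-3,-2) + K_2e^(-2t)(-2,-1).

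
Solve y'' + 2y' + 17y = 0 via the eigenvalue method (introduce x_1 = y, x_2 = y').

Let x_1 = y, x_2 = y'. Then x_1' = x_2 and x_2' = -17x_1 - 2x_2.
A = [[0,1],[-17,-2]]; det(A-λI) = λ^2 + 2λ + 17.
Eigenvalues λ = -1 ± 4i.

y(t) = C_1e^(-t)cos(4t) + C_2e^(-t)sin(4t)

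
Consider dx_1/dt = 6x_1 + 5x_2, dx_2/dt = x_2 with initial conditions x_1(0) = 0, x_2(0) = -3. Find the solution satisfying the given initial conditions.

x_1(t) = -3e^(6t) + 3e^(t), x_2(t) = -3e^(t)

Coefficient matrix A = [[6, 5], [0, 1]].
Characteristic polynomial det(A - λI) = λ^2 - 7λ + 6 = 0.
Eigenvalues λ = 6, 1.
For λ=6: (A-λI) row 1 is [0, 5], so an eigenvector is (1, 0).
For λ=1: (A-λI) row 1 is [5, 5], so an eigenvector is (-1, 1).
General solution: C_1e^(6t)(1,0) + C_2e^(t)(-1,1).
Applying x_1(0)=0, x_2(0)=-3 gives C_1=-3, C_2=-3.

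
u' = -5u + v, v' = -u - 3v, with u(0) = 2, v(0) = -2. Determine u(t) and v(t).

Coefficient matrix A = [[-5, 1], [-1, -3]].
Characteristic polynomial det(A - λI) = λ^2 + 8λ + 16 = 0.
Single eigenvalue λ = -4 with algebraic multiplicity 2.
Eigenvector v = (-1,-1); generalized eigenvector w with (A-λI)w=v is (-2,-3).
General solution: e^(-4t)[K_1·v + K_2·(t·v + w)].
Applying u(0)=2, v(0)=-2 gives K_1=-10, K_2=4.

u(t) = -4te^(-4t) + 2e^(-4t), v(t) = -4te^(-4t) - 2e^(-4t)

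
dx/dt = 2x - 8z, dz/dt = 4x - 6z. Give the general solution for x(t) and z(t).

x(t) = K_1e^(-2t)sin(4t) - K_1e^(-2t)cos(4t) - K_2e^(-2t)sin(4t) - K_2e^(-2t)cos(4t), z(t) = -K_1e^(-2t)cos(4t) - K_2e^(-2t)sin(4t)

Coefficient matrix A = [[2, -8], [4, -6]].
Characteristic polynomial det(A - λI) = λ^2 + 4λ + 20 = 0.
Eigenvalues λ = -2 ± 4i (complex conjugate pair).
For λ=-2+4i: an eigenvector is (-1,-1) - i(1,0) = (-1 - i, -1).
A real fundamental pair from Re and Im of e^((-2+4i)t)v: X_1 = e^(-2t)(cos(4t)·(-1,-1) + sin(4t)·(1,0)), X_2 = e^(-2t)(sin(4t)·(-1,-1) - cos(4t)·(1,0)).
General solution: K_1X_1 + K_2X_2.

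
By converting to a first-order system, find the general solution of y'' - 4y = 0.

y(t) = c_1e^(-2t) + c_2e^(2t)

Let x_1 = y, x_2 = y'. Then x_1' = x_2 and x_2' = 4x_1.
A = [[0,1],[4,0]]; det(A-λI) = λ^2 - 4.
Eigenvalues λ = -2, 2 with eigenvectors (1,-2), (1,2).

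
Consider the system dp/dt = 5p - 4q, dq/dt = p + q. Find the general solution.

Coefficient matrix A = [[5, -4], [1, 1]].
Characteristic polynomial det(A - λI) = λ^2 - 6λ + 9 = 0.
Single eigenvalue λ = 3 with algebraic multiplicity 2.
Eigenvector v = (-2,-1); generalized eigenvector w with (A-λI)w=v is (1,1).
General solution: e^(3t)[C_1·v + C_2·(t·v + w)].

p(t) = -2C_1e^(3t) - 2C_2te^(3t) + C_2e^(3t), q(t) = -C_1e^(3t) - C_2te^(3t) + C_2e^(3t)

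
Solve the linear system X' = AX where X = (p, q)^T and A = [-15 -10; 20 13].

Coefficient matrix A = [[-15, -10], [20, 13]].
Characteristic polynomial det(A - λI) = λ^2 + 2λ + 5 = 0.
Eigenvalues λ = -1 ± 2i (complex conjugate pair).
For λ=-1+2i: an eigenvector is (-2,3) - i(-1,1) = (-2 + i, 3 - i).
A real fundamental pair from Re and Im of e^((-1+2i)t)v: X_1 = e^(-t)(cos(2t)·(-2,3) + sin(2t)·(-1,1)), X_2 = e^(-t)(sin(2t)·(-2,3) - cos(2t)·(-1,1)).
General solution: c_1X_1 + c_2X_2.

p(t) = -c_1e^(-t)sin(2t) - 2c_1e^(-t)cos(2t) - 2c_2e^(-t)sin(2t) + c_2e^(-t)cos(2t), q(t) = c_1e^(-t)sin(2t) + 3c_1e^(-t)cos(2t) + 3c_2e^(-t)sin(2t) - c_2e^(-t)cos(2t)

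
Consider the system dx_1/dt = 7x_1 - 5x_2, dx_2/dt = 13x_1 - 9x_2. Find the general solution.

x_1(t) = 2c_1e^(-t)sin(t) - c_1e^(-t)cos(t) - c_2e^(-t)sin(t) - 2c_2e^(-t)cos(t), x_2(t) = 3c_1e^(-t)sin(t) - 2c_1e^(-t)cos(t) - 2c_2e^(-t)sin(t) - 3c_2e^(-t)cos(t)

Coefficient matrix A = [[7, -5], [13, -9]].
Characteristic polynomial det(A - λI) = λ^2 + 2λ + 2 = 0.
Eigenvalues λ = -1 ± i (complex conjugate pair).
For λ=-1+i: an eigenvector is (-1,-2) - i(2,3) = (-1 - 2i, -2 - 3i).
A real fundamental pair from Re and Im of e^((-1+i)t)v: X_1 = e^(-t)(cos(t)·(-1,-2) + sin(t)·(2,3)), X_2 = e^(-t)(sin(t)·(-1,-2) - cos(t)·(2,3)).
General solution: c_1X_1 + c_2X_2.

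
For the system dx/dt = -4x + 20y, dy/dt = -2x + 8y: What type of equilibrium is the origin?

unstable spiral

A = [[-4,20],[-2,8]]; det(A-λI) = λ^2 - 4λ + 8.
λ = 2 ± 2i: positive real part.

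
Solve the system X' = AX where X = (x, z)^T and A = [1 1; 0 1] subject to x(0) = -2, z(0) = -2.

x(t) = -2te^(t) - 2e^(t), z(t) = -2e^(t)

Coefficient matrix A = [[1, 1], [0, 1]].
Characteristic polynomial det(A - λI) = λ^2 - 2λ + 1 = 0.
Single eigenvalue λ = 1 with algebraic multiplicity 2.
Eigenvector v = (-1,0); generalized eigenvector w with (A-λI)w=v is (-3,-1).
General solution: e^(t)[c_1·v + c_2·(t·v + w)].
Applying x(0)=-2, z(0)=-2 gives c_1=-4, c_2=2.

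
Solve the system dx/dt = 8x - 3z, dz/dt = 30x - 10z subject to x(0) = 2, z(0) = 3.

Coefficient matrix A = [[8, -3], [30, -10]].
Characteristic polynomial det(A - λI) = λ^2 + 2λ + 10 = 0.
Eigenvalues λ = -1 ± 3i (complex conjugate pair).
For λ=-1+3i: an eigenvector is (1,3) - i(0,1) = (1, 3 - i).
A real fundamental pair from Re and Im of e^((-1+3i)t)v: X_1 = e^(-t)(cos(3t)·(1,3) + sin(3t)·(0,1)), X_2 = e^(-t)(sin(3t)·(1,3) - cos(3t)·(0,1)).
General solution: K_1X_1 + K_2X_2.
Applying x(0)=2, z(0)=3 gives K_1=2, K_2=3.

x(t) = 3e^(-t)sin(3t) + 2e^(-t)cos(3t), z(t) = 11e^(-t)sin(3t) + 3e^(-t)cos(3t)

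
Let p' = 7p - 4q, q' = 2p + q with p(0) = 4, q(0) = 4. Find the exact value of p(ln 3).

A = [[7,-4],[2,1]]; eigenvalues λ = 3, 5.
Eigenvectors: (-1,-1) for λ=3, (-2,-1) for λ=5.
From the initial condition, c_1 = -4, c_2 = 0.
p(ln 3) = (-4)(3^3)(-1) + (0)(3^5)(-2) = 108.

108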